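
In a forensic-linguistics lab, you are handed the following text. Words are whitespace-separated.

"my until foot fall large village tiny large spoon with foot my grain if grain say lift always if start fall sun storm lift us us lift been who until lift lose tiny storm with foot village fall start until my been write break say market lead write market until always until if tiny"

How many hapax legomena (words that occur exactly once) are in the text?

Frequencies: until:5, lift:4, my:3, foot:3, fall:3, tiny:3, if:3, large:2, village:2, with:2, grain:2, say:2, always:2, start:2, storm:2, us:2, been:2, write:2, market:2, spoon:1, … (5 more, each freq 1)
Hapax (freq=1): break, lead, lose, spoon, sun, who

6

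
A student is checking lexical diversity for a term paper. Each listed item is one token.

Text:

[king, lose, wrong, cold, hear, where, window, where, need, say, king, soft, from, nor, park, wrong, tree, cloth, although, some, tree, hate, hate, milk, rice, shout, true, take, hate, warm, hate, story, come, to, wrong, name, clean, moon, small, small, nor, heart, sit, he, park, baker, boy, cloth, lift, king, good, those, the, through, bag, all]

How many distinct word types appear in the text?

43

Distinct types: {all, although, bag, baker, boy, clean, cloth, cold, come, from, good, hate, he, hear, heart, king, lift, lose, milk, moon, name, need, nor, park, rice, say, shout, sit, small, soft, some, story, take, the, those, through, to, tree, true, warm, where, window, wrong}
V = 43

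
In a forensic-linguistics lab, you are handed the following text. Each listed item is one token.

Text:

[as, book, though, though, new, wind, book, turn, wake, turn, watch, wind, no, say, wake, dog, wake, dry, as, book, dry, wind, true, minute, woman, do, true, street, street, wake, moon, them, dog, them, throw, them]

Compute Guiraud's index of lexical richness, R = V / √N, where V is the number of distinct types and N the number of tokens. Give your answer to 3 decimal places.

N = 36, V = 20.
√N = 6.000000
R = 20 / 6.000000 = 3.333

3.333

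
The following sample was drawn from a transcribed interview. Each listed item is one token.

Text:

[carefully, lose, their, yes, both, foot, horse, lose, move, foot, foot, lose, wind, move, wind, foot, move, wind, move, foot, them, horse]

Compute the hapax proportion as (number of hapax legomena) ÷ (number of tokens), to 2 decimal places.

Frequencies: foot:5, move:4, lose:3, wind:3, horse:2, carefully:1, their:1, yes:1, both:1, them:1
Hapax count = 5; token count = 22.
Ratio = 5 / 22 = 0.23

0.23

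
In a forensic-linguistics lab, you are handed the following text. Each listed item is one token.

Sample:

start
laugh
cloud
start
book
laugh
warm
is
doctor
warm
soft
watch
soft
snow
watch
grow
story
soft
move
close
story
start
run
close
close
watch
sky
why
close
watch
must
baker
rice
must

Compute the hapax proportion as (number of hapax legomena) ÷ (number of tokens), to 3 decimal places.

Frequencies: watch:4, close:4, start:3, soft:3, laugh:2, warm:2, story:2, must:2, cloud:1, book:1, is:1, doctor:1, snow:1, grow:1, move:1, run:1, sky:1, why:1, baker:1, rice:1
Hapax count = 12; token count = 34.
Ratio = 12 / 34 = 0.353

0.353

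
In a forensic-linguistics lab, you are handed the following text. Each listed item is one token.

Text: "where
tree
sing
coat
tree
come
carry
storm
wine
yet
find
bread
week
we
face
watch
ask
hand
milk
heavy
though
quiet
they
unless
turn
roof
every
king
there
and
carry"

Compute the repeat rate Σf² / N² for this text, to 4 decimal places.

0.0364

Frequencies: tree:2, carry:2, where:1, sing:1, coat:1, come:1, storm:1, wine:1, yet:1, find:1, bread:1, week:1, we:1, face:1, watch:1, ask:1, hand:1, milk:1, heavy:1, though:1, … (9 more, each freq 1)
Σf² = 35; N² = 961
Repeat rate = 35 / 961 = 0.0364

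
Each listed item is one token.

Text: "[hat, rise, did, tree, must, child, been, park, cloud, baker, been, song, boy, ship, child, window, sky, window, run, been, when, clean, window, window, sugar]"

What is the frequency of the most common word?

4

Frequencies: window:4, been:3, child:2, hat:1, rise:1, did:1, tree:1, must:1, park:1, cloud:1, baker:1, song:1, boy:1, ship:1, sky:1, run:1, when:1, clean:1, sugar:1
Most common: 'window' with frequency 4.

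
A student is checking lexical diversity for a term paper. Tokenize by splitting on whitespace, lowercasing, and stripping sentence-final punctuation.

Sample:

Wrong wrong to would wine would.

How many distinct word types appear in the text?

Distinct types: {to, wine, would, wrong}
V = 4

4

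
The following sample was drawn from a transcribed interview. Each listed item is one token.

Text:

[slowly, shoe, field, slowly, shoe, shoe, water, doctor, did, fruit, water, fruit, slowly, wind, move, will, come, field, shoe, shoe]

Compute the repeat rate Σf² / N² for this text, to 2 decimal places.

0.13

Frequencies: shoe:5, slowly:3, field:2, water:2, fruit:2, doctor:1, did:1, wind:1, move:1, will:1, come:1
Σf² = 52; N² = 400
Repeat rate = 52 / 400 = 0.13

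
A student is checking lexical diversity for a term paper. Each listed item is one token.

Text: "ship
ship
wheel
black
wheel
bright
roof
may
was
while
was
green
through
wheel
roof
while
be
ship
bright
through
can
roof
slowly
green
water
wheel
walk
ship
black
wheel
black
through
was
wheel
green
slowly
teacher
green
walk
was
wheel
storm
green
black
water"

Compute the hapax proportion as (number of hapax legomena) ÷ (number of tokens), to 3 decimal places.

0.111

Frequencies: wheel:7, green:5, ship:4, black:4, was:4, roof:3, through:3, bright:2, while:2, slowly:2, water:2, walk:2, may:1, be:1, can:1, teacher:1, storm:1
Hapax count = 5; token count = 45.
Ratio = 5 / 45 = 0.111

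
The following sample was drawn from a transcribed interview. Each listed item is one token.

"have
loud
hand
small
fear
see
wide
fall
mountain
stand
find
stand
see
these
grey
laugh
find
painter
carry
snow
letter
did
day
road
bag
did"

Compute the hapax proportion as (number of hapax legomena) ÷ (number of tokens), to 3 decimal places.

0.692

Frequencies: see:2, stand:2, find:2, did:2, have:1, loud:1, hand:1, small:1, fear:1, wide:1, fall:1, mountain:1, these:1, grey:1, laugh:1, painter:1, carry:1, snow:1, letter:1, day:1, … (2 more, each freq 1)
Hapax count = 18; token count = 26.
Ratio = 18 / 26 = 0.692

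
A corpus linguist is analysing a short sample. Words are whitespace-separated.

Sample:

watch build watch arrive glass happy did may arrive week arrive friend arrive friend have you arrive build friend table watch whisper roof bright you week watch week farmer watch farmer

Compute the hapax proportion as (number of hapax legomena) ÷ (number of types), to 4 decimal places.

0.5625

Frequencies: watch:5, arrive:5, week:3, friend:3, build:2, you:2, farmer:2, glass:1, happy:1, did:1, may:1, have:1, table:1, whisper:1, roof:1, bright:1
Hapax count = 9; type count = 16.
Ratio = 9 / 16 = 0.5625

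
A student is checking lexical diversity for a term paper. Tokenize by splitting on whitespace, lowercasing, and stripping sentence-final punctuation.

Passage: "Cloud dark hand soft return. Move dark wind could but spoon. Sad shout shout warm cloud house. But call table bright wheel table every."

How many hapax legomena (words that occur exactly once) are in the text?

Frequencies: cloud:2, dark:2, but:2, shout:2, table:2, hand:1, soft:1, return:1, move:1, wind:1, could:1, spoon:1, sad:1, warm:1, house:1, call:1, bright:1, wheel:1, every:1
Hapax (freq=1): bright, call, could, every, hand, house, move, return, sad, soft, spoon, warm, wheel, wind

14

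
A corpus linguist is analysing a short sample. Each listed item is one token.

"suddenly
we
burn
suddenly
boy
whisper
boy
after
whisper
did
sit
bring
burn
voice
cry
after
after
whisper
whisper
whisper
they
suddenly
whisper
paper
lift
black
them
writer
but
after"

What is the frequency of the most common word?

Frequencies: whisper:6, after:4, suddenly:3, burn:2, boy:2, we:1, did:1, sit:1, bring:1, voice:1, cry:1, they:1, paper:1, lift:1, black:1, them:1, writer:1, but:1
Most common: 'whisper' with frequency 6.

6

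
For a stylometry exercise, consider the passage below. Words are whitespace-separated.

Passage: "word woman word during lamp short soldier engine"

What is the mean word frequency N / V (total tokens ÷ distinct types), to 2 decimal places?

1.14

N = 8 tokens, V = 7 types.
Mean frequency = N / V = 8 / 7 = 1.14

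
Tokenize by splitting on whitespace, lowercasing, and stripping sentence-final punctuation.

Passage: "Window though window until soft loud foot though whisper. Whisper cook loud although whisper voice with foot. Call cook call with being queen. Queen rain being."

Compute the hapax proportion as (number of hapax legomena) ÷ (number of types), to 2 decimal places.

Frequencies: whisper:3, window:2, though:2, loud:2, foot:2, cook:2, with:2, call:2, being:2, queen:2, until:1, soft:1, although:1, voice:1, rain:1
Hapax count = 5; type count = 15.
Ratio = 5 / 15 = 0.33

0.33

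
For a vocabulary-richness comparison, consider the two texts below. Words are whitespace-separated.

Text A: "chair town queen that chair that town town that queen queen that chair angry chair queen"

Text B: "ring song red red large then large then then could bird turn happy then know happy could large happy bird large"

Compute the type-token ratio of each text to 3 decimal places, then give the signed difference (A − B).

TTR(A) = 5/16 = 0.313
TTR(B) = 10/21 = 0.476
Difference = 0.313 − 0.476 = -0.163

-0.163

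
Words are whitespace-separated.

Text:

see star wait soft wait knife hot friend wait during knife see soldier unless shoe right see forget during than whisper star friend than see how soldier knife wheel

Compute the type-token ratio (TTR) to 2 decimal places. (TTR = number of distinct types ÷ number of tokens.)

0.59

N = 29 tokens, V = 17 types.
TTR = V / N = 17 / 29 = 0.59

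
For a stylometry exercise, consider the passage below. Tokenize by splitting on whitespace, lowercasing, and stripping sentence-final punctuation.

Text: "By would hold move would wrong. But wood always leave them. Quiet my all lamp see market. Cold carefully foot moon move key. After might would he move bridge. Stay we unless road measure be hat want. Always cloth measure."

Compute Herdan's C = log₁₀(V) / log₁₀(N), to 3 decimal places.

0.956

N = 40, V = 34.
log₁₀(V) = 1.531479, log₁₀(N) = 1.602060
C = 1.531479 / 1.602060 = 0.956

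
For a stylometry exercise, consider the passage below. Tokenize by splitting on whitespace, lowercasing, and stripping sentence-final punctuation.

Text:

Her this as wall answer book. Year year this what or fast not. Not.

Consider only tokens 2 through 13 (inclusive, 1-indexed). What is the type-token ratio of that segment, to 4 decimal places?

Segment tokens 2–13: this, as, wall, answer, book, year, year, this, what, or, fast, not
Segment N = 12, segment V = 10.
TTR = 10 / 12 = 0.8333

0.8333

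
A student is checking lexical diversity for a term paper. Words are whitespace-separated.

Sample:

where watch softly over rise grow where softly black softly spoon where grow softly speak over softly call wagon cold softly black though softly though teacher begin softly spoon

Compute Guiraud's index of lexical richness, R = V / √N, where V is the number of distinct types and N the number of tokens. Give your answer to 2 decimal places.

2.79

N = 29, V = 15.
√N = 5.385165
R = 15 / 5.385165 = 2.79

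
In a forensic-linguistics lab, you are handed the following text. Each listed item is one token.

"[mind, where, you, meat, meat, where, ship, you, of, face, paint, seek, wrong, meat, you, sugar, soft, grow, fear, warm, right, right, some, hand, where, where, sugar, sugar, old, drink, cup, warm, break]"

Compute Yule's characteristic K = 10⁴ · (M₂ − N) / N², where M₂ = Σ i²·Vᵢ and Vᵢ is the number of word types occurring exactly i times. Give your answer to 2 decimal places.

312.21

Frequencies: where:4, you:3, meat:3, sugar:3, warm:2, right:2, mind:1, ship:1, of:1, face:1, paint:1, seek:1, wrong:1, soft:1, grow:1, fear:1, some:1, hand:1, old:1, drink:1, … (2 more, each freq 1)
N = 33. Frequency spectrum: V_1=16, V_2=2, V_3=3, V_4=1
M₂ = 1²·16 + 2²·2 + 3²·3 + 4²·1 = 67
K = 10000 × (67 − 33) / 33² = 312.21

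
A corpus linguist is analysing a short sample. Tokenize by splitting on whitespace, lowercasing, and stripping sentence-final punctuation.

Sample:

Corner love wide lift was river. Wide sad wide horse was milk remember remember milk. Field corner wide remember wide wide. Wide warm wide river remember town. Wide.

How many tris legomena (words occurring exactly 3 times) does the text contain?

0

Frequencies: wide:9, remember:4, corner:2, was:2, river:2, milk:2, love:1, lift:1, sad:1, horse:1, field:1, warm:1, town:1
Words with frequency 3: (none)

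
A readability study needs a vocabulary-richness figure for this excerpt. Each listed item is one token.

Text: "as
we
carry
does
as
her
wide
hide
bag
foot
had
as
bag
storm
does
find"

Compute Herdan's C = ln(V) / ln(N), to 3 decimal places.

0.896

N = 16, V = 12.
ln(V) = 2.484907, ln(N) = 2.772589
C = 2.484907 / 2.772589 = 0.896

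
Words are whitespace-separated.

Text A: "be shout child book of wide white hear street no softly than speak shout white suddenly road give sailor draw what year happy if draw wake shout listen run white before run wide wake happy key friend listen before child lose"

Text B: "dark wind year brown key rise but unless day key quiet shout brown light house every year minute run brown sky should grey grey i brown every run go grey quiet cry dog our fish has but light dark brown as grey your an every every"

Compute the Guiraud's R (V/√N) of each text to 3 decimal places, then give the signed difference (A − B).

A: V=29, N=41, R=4.529
B: V=29, N=46, R=4.276
Difference = 4.529 − 4.276 = 0.253

0.253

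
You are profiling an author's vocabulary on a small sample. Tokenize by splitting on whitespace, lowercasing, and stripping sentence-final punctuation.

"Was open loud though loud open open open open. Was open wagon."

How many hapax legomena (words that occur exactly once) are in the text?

2

Frequencies: open:6, was:2, loud:2, though:1, wagon:1
Hapax (freq=1): though, wagon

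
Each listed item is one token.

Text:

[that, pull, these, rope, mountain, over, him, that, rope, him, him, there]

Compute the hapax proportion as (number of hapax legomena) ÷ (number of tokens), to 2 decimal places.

0.42

Frequencies: him:3, that:2, rope:2, pull:1, these:1, mountain:1, over:1, there:1
Hapax count = 5; token count = 12.
Ratio = 5 / 12 = 0.42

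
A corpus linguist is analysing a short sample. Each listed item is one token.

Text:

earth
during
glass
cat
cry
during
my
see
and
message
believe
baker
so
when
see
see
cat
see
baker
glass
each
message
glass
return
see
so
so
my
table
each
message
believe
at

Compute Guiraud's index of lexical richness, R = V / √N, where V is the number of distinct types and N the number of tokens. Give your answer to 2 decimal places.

2.96

N = 33, V = 17.
√N = 5.744563
R = 17 / 5.744563 = 2.96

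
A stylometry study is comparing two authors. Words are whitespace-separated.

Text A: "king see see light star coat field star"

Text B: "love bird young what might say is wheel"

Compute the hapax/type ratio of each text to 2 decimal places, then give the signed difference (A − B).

-0.33

A: hapax=4, V=6, ratio=0.67
B: hapax=8, V=8, ratio=1.00
Difference = 0.67 − 1.00 = -0.33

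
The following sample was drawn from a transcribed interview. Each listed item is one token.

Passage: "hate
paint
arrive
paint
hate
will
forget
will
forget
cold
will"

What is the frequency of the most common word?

3

Frequencies: will:3, hate:2, paint:2, forget:2, arrive:1, cold:1
Most common: 'will' with frequency 3.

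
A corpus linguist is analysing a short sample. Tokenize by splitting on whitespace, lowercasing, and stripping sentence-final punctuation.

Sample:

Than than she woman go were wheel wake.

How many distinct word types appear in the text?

7

Distinct types: {go, she, than, wake, were, wheel, woman}
V = 7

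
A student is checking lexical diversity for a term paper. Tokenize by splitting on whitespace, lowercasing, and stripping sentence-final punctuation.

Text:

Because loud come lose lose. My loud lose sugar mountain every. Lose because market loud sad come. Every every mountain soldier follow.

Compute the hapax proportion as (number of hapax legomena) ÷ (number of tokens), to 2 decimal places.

Frequencies: lose:4, loud:3, every:3, because:2, come:2, mountain:2, my:1, sugar:1, market:1, sad:1, soldier:1, follow:1
Hapax count = 6; token count = 22.
Ratio = 6 / 22 = 0.27

0.27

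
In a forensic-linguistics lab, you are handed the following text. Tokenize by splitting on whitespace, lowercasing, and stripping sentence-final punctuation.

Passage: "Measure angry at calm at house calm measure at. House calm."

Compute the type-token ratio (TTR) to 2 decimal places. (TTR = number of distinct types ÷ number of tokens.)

N = 11 tokens, V = 5 types.
TTR = V / N = 5 / 11 = 0.45

0.45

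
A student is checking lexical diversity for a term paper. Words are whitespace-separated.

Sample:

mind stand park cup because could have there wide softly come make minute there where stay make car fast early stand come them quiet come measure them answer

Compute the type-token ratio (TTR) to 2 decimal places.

N = 28 tokens, V = 22 types.
TTR = V / N = 22 / 28 = 0.79

0.79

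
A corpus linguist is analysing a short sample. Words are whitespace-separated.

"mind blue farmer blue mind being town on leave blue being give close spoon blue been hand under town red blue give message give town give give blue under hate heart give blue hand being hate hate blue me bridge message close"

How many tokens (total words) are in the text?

Tokens: mind, blue, farmer, blue, mind, being, town, on, leave, blue, being, give, close, spoon, blue, been, hand, under, town, red, blue, give, message, give, town, give, give, blue, under, hate, heart, give, blue, hand, being, hate, hate, blue, me, bridge, message, close
N = 42

42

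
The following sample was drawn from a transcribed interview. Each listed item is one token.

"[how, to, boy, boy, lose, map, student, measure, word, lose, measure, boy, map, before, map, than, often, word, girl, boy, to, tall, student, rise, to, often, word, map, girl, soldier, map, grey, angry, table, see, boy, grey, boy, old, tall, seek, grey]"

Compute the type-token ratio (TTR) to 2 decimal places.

N = 42 tokens, V = 21 types.
TTR = V / N = 21 / 42 = 0.50

0.50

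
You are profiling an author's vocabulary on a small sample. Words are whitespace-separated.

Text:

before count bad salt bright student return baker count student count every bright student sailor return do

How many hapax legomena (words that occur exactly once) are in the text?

7

Frequencies: count:3, student:3, bright:2, return:2, before:1, bad:1, salt:1, baker:1, every:1, sailor:1, do:1
Hapax (freq=1): bad, baker, before, do, every, sailor, salt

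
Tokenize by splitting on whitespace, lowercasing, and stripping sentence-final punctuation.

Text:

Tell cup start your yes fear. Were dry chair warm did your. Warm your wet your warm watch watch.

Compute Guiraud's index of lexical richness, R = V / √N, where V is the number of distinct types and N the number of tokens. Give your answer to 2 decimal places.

2.98

N = 19, V = 13.
√N = 4.358899
R = 13 / 4.358899 = 2.98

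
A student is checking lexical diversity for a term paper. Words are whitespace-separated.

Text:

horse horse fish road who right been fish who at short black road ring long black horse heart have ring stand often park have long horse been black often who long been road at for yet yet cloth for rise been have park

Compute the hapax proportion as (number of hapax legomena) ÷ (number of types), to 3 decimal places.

0.300

Frequencies: horse:4, been:4, road:3, who:3, black:3, long:3, have:3, fish:2, at:2, ring:2, often:2, park:2, for:2, yet:2, right:1, short:1, heart:1, stand:1, cloth:1, rise:1
Hapax count = 6; type count = 20.
Ratio = 6 / 20 = 0.300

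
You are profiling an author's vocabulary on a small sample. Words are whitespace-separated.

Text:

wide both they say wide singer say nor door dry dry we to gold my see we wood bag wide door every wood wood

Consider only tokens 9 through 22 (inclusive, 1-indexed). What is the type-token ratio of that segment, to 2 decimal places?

0.79

Segment tokens 9–22: door, dry, dry, we, to, gold, my, see, we, wood, bag, wide, door, every
Segment N = 14, segment V = 11.
TTR = 11 / 14 = 0.79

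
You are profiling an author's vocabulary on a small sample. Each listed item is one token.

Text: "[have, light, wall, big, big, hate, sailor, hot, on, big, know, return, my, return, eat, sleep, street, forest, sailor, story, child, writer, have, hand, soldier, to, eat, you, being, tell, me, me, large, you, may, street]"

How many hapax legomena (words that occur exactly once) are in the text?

Frequencies: big:3, have:2, sailor:2, return:2, eat:2, street:2, you:2, me:2, light:1, wall:1, hate:1, hot:1, on:1, know:1, my:1, sleep:1, forest:1, story:1, child:1, writer:1, … (7 more, each freq 1)
Hapax (freq=1): being, child, forest, hand, hate, hot, know, large, light, may, my, on, sleep, soldier, story, tell, to, wall, writer

19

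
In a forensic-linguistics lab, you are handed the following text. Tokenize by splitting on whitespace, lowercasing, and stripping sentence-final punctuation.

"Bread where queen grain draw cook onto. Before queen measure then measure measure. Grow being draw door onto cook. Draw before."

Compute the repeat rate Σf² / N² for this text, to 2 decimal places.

Frequencies: draw:3, measure:3, queen:2, cook:2, onto:2, before:2, bread:1, where:1, grain:1, then:1, grow:1, being:1, door:1
Σf² = 41; N² = 441
Repeat rate = 41 / 441 = 0.09

0.09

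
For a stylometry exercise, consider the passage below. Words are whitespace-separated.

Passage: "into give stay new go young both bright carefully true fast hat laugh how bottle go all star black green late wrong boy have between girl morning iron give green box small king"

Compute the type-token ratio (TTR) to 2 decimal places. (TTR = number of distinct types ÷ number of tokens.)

N = 33 tokens, V = 30 types.
TTR = V / N = 30 / 33 = 0.91

0.91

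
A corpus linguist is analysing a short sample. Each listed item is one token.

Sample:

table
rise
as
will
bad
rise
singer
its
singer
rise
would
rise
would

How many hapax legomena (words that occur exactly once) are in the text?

Frequencies: rise:4, singer:2, would:2, table:1, as:1, will:1, bad:1, its:1
Hapax (freq=1): as, bad, its, table, will

5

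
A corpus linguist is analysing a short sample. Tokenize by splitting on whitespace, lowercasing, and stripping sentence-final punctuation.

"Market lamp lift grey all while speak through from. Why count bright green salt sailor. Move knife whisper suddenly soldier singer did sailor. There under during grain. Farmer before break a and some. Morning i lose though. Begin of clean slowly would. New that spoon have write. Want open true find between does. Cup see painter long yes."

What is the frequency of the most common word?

Frequencies: sailor:2, market:1, lamp:1, lift:1, grey:1, all:1, while:1, speak:1, through:1, from:1, why:1, count:1, bright:1, green:1, salt:1, move:1, knife:1, whisper:1, suddenly:1, soldier:1, … (37 more, each freq 1)
Most common: 'sailor' with frequency 2.

2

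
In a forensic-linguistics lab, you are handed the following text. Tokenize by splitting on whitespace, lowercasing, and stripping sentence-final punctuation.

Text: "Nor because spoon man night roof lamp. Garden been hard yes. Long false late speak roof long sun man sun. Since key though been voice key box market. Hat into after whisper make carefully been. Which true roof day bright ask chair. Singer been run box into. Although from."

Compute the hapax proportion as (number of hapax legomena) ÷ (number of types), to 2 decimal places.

Frequencies: been:4, roof:3, man:2, long:2, sun:2, key:2, box:2, into:2, nor:1, because:1, spoon:1, night:1, lamp:1, garden:1, hard:1, yes:1, false:1, late:1, speak:1, since:1, … (18 more, each freq 1)
Hapax count = 30; type count = 38.
Ratio = 30 / 38 = 0.79

0.79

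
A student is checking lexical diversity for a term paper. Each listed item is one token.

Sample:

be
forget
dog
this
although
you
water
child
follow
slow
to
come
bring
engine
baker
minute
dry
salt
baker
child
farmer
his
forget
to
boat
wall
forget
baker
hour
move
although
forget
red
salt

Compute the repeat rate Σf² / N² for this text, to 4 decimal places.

0.0519

Frequencies: forget:4, baker:3, although:2, child:2, to:2, salt:2, be:1, dog:1, this:1, you:1, water:1, follow:1, slow:1, come:1, bring:1, engine:1, minute:1, dry:1, farmer:1, his:1, … (5 more, each freq 1)
Σf² = 60; N² = 1156
Repeat rate = 60 / 1156 = 0.0519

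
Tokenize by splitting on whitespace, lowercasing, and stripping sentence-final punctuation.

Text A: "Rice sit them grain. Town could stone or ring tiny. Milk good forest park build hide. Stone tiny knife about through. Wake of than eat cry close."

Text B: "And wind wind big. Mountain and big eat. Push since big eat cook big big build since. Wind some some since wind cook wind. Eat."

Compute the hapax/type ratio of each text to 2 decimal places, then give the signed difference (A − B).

A: hapax=23, V=25, ratio=0.92
B: hapax=3, V=10, ratio=0.30
Difference = 0.92 − 0.30 = 0.62

0.62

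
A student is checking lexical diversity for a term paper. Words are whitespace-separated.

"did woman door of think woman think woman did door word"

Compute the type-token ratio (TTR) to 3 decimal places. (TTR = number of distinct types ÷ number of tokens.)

0.545

N = 11 tokens, V = 6 types.
TTR = V / N = 6 / 11 = 0.545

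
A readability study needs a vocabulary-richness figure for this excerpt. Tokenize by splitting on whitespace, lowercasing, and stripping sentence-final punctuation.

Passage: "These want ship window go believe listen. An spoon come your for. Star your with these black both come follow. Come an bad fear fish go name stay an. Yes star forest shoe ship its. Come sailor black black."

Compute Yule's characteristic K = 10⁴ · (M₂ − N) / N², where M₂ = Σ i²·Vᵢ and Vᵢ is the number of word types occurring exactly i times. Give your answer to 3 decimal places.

Frequencies: come:4, an:3, black:3, these:2, ship:2, go:2, your:2, star:2, want:1, window:1, believe:1, listen:1, spoon:1, for:1, with:1, both:1, follow:1, bad:1, fear:1, fish:1, … (7 more, each freq 1)
N = 39. Frequency spectrum: V_1=19, V_2=5, V_3=2, V_4=1
M₂ = 1²·19 + 2²·5 + 3²·2 + 4²·1 = 73
K = 10000 × (73 − 39) / 39² = 223.537

223.537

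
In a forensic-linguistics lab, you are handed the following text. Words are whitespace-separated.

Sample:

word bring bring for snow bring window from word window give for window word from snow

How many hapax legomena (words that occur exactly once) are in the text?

Frequencies: word:3, bring:3, window:3, for:2, snow:2, from:2, give:1
Hapax (freq=1): give

1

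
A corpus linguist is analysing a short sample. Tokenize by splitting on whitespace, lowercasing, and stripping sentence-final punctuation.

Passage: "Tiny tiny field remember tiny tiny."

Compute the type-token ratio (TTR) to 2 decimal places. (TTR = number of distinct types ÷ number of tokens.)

N = 6 tokens, V = 3 types.
TTR = V / N = 3 / 6 = 0.50

0.50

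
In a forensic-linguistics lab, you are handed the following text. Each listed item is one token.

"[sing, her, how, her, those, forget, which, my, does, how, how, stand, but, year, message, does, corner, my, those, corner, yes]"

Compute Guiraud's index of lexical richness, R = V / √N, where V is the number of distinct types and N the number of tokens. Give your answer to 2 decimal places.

N = 21, V = 14.
√N = 4.582576
R = 14 / 4.582576 = 3.06

3.06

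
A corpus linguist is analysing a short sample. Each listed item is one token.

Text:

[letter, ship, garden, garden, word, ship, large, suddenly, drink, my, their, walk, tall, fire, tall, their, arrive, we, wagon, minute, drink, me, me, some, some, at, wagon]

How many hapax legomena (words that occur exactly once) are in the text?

Frequencies: ship:2, garden:2, drink:2, their:2, tall:2, wagon:2, me:2, some:2, letter:1, word:1, large:1, suddenly:1, my:1, walk:1, fire:1, arrive:1, we:1, minute:1, at:1
Hapax (freq=1): arrive, at, fire, large, letter, minute, my, suddenly, walk, we, word

11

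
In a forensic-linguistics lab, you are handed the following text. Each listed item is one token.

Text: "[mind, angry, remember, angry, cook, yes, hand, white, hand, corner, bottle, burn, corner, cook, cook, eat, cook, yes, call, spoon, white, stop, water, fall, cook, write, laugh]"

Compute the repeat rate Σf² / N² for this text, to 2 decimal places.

0.08

Frequencies: cook:5, angry:2, yes:2, hand:2, white:2, corner:2, mind:1, remember:1, bottle:1, burn:1, eat:1, call:1, spoon:1, stop:1, water:1, fall:1, write:1, laugh:1
Σf² = 57; N² = 729
Repeat rate = 57 / 729 = 0.08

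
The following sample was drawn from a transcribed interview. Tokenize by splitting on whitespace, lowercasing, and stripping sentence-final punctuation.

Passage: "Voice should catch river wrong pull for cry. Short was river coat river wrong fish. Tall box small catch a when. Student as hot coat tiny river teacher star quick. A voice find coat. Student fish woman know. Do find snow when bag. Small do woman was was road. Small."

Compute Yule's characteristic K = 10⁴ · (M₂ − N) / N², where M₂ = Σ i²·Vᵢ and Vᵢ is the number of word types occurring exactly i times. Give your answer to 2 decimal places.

Frequencies: river:4, was:3, coat:3, small:3, voice:2, catch:2, wrong:2, fish:2, a:2, when:2, student:2, find:2, woman:2, do:2, should:1, pull:1, for:1, cry:1, short:1, tall:1, … (11 more, each freq 1)
N = 50. Frequency spectrum: V_1=17, V_2=10, V_3=3, V_4=1
M₂ = 1²·17 + 2²·10 + 3²·3 + 4²·1 = 100
K = 10000 × (100 − 50) / 50² = 200.00

200.00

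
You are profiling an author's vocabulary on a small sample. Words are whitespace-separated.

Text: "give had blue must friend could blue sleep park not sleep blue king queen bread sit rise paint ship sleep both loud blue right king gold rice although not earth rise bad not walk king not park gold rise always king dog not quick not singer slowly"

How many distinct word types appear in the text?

Distinct types: {although, always, bad, blue, both, bread, could, dog, earth, friend, give, gold, had, king, loud, must, not, paint, park, queen, quick, rice, right, rise, ship, singer, sit, sleep, slowly, walk}
V = 30

30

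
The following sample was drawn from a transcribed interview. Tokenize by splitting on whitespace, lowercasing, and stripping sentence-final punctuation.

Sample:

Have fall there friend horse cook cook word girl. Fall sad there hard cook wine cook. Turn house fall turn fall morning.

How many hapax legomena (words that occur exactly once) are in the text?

10

Frequencies: fall:4, cook:4, there:2, turn:2, have:1, friend:1, horse:1, word:1, girl:1, sad:1, hard:1, wine:1, house:1, morning:1
Hapax (freq=1): friend, girl, hard, have, horse, house, morning, sad, wine, word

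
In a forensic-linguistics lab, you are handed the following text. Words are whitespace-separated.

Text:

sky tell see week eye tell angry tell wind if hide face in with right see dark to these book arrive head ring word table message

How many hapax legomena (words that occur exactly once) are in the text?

21

Frequencies: tell:3, see:2, sky:1, week:1, eye:1, angry:1, wind:1, if:1, hide:1, face:1, in:1, with:1, right:1, dark:1, to:1, these:1, book:1, arrive:1, head:1, ring:1, … (3 more, each freq 1)
Hapax (freq=1): angry, arrive, book, dark, eye, face, head, hide, if, in, message, right, ring, sky, table, these, to, week, wind, with, word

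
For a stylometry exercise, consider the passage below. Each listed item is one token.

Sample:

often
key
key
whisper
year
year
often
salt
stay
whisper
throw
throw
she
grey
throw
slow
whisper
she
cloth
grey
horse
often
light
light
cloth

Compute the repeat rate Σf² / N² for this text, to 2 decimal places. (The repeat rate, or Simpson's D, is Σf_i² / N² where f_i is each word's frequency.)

Frequencies: often:3, whisper:3, throw:3, key:2, year:2, she:2, grey:2, cloth:2, light:2, salt:1, stay:1, slow:1, horse:1
Σf² = 55; N² = 625
Repeat rate = 55 / 625 = 0.09

0.09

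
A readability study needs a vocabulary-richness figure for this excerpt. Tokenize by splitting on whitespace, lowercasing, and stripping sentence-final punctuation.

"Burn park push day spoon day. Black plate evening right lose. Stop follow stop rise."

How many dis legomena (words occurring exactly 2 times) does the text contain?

Frequencies: day:2, stop:2, burn:1, park:1, push:1, spoon:1, black:1, plate:1, evening:1, right:1, lose:1, follow:1, rise:1
Words with frequency 2: day, stop

2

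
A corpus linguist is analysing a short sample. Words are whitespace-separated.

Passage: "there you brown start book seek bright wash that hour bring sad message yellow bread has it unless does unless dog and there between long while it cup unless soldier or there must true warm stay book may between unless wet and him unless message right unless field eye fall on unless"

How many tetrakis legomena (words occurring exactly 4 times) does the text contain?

Frequencies: unless:7, there:3, book:2, message:2, it:2, and:2, between:2, you:1, brown:1, start:1, seek:1, bright:1, wash:1, that:1, hour:1, bring:1, sad:1, yellow:1, bread:1, has:1, … (19 more, each freq 1)
Words with frequency 4: (none)

0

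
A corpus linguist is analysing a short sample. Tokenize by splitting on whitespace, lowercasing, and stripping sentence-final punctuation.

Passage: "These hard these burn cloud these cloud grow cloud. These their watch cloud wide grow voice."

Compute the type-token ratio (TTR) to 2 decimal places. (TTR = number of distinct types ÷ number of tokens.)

N = 16 tokens, V = 9 types.
TTR = V / N = 9 / 16 = 0.56

0.56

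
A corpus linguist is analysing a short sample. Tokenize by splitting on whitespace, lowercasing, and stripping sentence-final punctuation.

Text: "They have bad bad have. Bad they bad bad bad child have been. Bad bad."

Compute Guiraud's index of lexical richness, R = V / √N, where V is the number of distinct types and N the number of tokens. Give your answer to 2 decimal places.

N = 15, V = 5.
√N = 3.872983
R = 5 / 3.872983 = 1.29

1.29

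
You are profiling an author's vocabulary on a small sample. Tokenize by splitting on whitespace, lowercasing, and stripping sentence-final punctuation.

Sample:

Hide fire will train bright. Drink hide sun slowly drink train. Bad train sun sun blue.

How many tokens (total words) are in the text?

16

Tokens: hide, fire, will, train, bright, drink, hide, sun, slowly, drink, train, bad, train, sun, sun, blue
N = 16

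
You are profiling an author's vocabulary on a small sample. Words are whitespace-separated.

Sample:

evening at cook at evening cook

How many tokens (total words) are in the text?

6

Tokens: evening, at, cook, at, evening, cook
N = 6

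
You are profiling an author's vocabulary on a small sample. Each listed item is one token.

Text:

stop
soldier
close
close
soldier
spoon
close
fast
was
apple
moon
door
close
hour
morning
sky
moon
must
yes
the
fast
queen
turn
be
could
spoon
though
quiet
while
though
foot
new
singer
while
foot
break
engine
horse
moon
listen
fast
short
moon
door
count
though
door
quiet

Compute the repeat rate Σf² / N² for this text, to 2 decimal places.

0.04

Frequencies: close:4, moon:4, fast:3, door:3, though:3, soldier:2, spoon:2, quiet:2, while:2, foot:2, stop:1, was:1, apple:1, hour:1, morning:1, sky:1, must:1, yes:1, the:1, queen:1, … (11 more, each freq 1)
Σf² = 100; N² = 2304
Repeat rate = 100 / 2304 = 0.04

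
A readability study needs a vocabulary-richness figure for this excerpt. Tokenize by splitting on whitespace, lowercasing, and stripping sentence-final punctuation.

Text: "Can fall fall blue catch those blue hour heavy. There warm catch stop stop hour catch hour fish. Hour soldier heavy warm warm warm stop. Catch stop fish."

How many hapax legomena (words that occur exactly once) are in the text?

Frequencies: catch:4, hour:4, warm:4, stop:4, fall:2, blue:2, heavy:2, fish:2, can:1, those:1, there:1, soldier:1
Hapax (freq=1): can, soldier, there, those

4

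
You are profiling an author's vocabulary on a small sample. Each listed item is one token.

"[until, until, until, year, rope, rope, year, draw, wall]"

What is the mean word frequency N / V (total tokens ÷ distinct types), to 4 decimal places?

N = 9 tokens, V = 5 types.
Mean frequency = N / V = 9 / 5 = 1.8000

1.8000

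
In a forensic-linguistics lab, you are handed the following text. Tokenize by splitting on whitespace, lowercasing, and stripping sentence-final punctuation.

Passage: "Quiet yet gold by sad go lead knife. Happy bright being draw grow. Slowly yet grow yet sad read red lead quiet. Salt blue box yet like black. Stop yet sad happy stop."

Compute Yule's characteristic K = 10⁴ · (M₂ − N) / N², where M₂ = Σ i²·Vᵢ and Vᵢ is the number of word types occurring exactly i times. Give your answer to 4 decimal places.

330.5785

Frequencies: yet:5, sad:3, quiet:2, lead:2, happy:2, grow:2, stop:2, gold:1, by:1, go:1, knife:1, bright:1, being:1, draw:1, slowly:1, read:1, red:1, salt:1, blue:1, box:1, … (2 more, each freq 1)
N = 33. Frequency spectrum: V_1=15, V_2=5, V_3=1, V_5=1
M₂ = 1²·15 + 2²·5 + 3²·1 + 5²·1 = 69
K = 10000 × (69 − 33) / 33² = 330.5785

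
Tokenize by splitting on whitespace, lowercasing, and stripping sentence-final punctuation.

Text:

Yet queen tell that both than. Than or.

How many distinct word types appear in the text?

Distinct types: {both, or, queen, tell, than, that, yet}
V = 7

7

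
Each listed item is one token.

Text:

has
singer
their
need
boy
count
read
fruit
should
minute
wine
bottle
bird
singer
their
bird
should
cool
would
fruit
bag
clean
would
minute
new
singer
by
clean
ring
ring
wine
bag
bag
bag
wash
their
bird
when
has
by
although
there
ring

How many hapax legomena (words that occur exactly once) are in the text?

Frequencies: bag:4, singer:3, their:3, bird:3, ring:3, has:2, fruit:2, should:2, minute:2, wine:2, would:2, clean:2, by:2, need:1, boy:1, count:1, read:1, bottle:1, cool:1, new:1, … (4 more, each freq 1)
Hapax (freq=1): although, bottle, boy, cool, count, need, new, read, there, wash, when

11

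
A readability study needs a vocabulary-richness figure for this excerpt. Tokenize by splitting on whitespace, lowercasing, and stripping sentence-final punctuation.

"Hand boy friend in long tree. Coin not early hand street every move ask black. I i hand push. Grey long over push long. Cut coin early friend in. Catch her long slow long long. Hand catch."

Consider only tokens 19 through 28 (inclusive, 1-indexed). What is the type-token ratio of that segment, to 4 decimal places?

Segment tokens 19–28: push, grey, long, over, push, long, cut, coin, early, friend
Segment N = 10, segment V = 8.
TTR = 8 / 10 = 0.8000

0.8000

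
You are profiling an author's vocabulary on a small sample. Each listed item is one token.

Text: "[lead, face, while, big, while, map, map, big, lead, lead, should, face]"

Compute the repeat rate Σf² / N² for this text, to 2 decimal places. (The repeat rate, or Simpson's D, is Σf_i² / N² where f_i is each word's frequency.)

Frequencies: lead:3, face:2, while:2, big:2, map:2, should:1
Σf² = 26; N² = 144
Repeat rate = 26 / 144 = 0.18

0.18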